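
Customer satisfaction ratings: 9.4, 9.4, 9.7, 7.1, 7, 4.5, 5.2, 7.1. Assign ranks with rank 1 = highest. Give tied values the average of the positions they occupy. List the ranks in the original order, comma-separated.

Sorted (descending): 9.7, 9.4, 9.4, 7.1, 7.1, 7, 5.2, 4.5
The 2 values of 9.4 occupy positions 2–3 → average rank (2+3)/2 = 2.5.
The 2 values of 7.1 occupy positions 4–5 → average rank (4+5)/2 = 4.5.

2.5, 2.5, 1, 4.5, 6, 8, 7, 4.5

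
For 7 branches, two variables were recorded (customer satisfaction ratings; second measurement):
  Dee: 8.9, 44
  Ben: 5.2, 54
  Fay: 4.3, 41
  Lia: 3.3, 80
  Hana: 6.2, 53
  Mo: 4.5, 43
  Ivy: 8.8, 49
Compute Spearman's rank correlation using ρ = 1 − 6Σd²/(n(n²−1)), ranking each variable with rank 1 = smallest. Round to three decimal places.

-0.107

Ranks of variable 1: 7, 4, 2, 1, 5, 3, 6
Ranks of variable 2: 3, 6, 1, 7, 5, 2, 4
d = r₁ − r₂: 4, -2, 1, -6, 0, 1, 2
d²: 16, 4, 1, 36, 0, 1, 4; Σd² = 62
ρ = 1 − 6·62/(7·48) = 1 − 372/336 = -0.107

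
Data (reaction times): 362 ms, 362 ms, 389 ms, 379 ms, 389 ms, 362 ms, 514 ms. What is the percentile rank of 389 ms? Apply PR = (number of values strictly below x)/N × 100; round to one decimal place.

57.1

N = 7.
Strictly below 389: 4. Equal to 389: 2.
PR = 4/7 × 100 = 57.1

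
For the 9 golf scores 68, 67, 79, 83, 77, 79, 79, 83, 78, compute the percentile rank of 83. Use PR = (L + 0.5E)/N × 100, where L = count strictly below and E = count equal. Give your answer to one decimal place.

88.9

N = 9.
Strictly below 83: 7. Equal to 83: 2.
PR = (7 + 0.5·2)/9 × 100 = 88.9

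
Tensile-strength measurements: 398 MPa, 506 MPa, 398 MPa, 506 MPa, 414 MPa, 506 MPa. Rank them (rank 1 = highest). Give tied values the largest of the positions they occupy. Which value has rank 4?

Sorted (descending): 506, 506, 506, 414, 398, 398
The 3 values of 506 occupy positions 1–3 → each gets rank 3.
The 2 values of 398 occupy positions 5–6 → each gets rank 6.
Rank 4 → value 414.

414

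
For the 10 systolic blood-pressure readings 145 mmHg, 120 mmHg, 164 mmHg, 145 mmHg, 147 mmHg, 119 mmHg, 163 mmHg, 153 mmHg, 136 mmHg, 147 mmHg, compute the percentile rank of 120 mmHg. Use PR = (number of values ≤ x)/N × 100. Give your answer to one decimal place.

N = 10.
Strictly below 120: 1. Equal to 120: 1.
PR = 2/10 × 100 = 20.0

20.0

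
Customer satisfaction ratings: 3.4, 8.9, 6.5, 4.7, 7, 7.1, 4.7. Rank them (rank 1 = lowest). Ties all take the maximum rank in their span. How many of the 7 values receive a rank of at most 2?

1

Sorted (ascending): 3.4, 4.7, 4.7, 6.5, 7, 7.1, 8.9
The 2 values of 4.7 occupy positions 2–3 → each gets rank 3.
Ranks ≤ 2: {1} → 1 value.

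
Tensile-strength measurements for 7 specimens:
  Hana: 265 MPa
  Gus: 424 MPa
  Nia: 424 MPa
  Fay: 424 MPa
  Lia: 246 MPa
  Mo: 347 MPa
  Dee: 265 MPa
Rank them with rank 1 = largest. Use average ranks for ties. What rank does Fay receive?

2

Sorted (descending): 424, 424, 424, 347, 265, 265, 246
The 3 values of 424 occupy positions 1–3 → average rank 2.
The 2 values of 265 occupy positions 5–6 → average rank (5+6)/2 = 5.5.
Fay has value 424 MPa → rank 2.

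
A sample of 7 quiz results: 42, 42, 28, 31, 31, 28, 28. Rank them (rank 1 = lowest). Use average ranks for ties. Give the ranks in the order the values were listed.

6.5, 6.5, 2, 4.5, 4.5, 2, 2

Sorted (ascending): 28, 28, 28, 31, 31, 42, 42
The 3 values of 28 occupy positions 1–3 → average rank 2.
The 2 values of 31 occupy positions 4–5 → average rank (4+5)/2 = 4.5.
The 2 values of 42 occupy positions 6–7 → average rank (6+7)/2 = 6.5.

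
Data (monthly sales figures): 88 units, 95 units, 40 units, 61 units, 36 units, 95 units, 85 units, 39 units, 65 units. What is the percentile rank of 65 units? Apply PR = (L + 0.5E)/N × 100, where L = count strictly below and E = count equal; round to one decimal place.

N = 9.
Strictly below 65: 4. Equal to 65: 1.
PR = (4 + 0.5·1)/9 × 100 = 50.0

50.0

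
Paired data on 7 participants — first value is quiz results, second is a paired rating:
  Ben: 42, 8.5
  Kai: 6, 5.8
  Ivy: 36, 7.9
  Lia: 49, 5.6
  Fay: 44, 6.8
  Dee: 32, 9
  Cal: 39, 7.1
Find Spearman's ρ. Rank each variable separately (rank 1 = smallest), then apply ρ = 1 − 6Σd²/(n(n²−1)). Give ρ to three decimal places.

-0.357

Ranks of variable 1: 5, 1, 3, 7, 6, 2, 4
Ranks of variable 2: 6, 2, 5, 1, 3, 7, 4
d = r₁ − r₂: -1, -1, -2, 6, 3, -5, 0
d²: 1, 1, 4, 36, 9, 25, 0; Σd² = 76
ρ = 1 − 6·76/(7·48) = 1 − 456/336 = -0.357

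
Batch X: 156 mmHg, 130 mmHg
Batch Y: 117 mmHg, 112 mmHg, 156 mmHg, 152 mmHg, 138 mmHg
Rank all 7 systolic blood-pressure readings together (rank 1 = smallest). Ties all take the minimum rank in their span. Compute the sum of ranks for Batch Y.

18

Sorted (ascending): 112, 117, 130, 138, 152, 156, 156
The 2 values of 156 occupy positions 6–7 → each gets rank 6.
Batch Y values → pooled ranks: 117→2, 112→1, 156→6, 152→5, 138→4
Rank sum = 2 + 1 + 6 + 5 + 4 = 18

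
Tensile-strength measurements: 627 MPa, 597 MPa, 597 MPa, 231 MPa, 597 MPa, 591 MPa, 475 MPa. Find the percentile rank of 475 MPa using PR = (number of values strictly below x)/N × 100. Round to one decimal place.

14.3

N = 7.
Strictly below 475: 1. Equal to 475: 1.
PR = 1/7 × 100 = 14.3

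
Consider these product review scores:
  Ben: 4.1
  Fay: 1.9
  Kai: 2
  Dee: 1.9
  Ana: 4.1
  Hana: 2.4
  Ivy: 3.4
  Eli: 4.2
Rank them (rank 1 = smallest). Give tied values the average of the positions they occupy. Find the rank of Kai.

Sorted (ascending): 1.9, 1.9, 2, 2.4, 3.4, 4.1, 4.1, 4.2
The 2 values of 1.9 occupy positions 1–2 → average rank (1+2)/2 = 1.5.
The 2 values of 4.1 occupy positions 6–7 → average rank (6+7)/2 = 6.5.
Kai has value 2 → rank 3.

3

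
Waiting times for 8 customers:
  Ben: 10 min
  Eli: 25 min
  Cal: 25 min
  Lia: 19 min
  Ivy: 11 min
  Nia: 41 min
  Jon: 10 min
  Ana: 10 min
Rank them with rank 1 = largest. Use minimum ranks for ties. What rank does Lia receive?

4

Sorted (descending): 41, 25, 25, 19, 11, 10, 10, 10
The 2 values of 25 occupy positions 2–3 → each gets rank 2.
The 3 values of 10 occupy positions 6–8 → each gets rank 6.
Lia has value 19 min → rank 4.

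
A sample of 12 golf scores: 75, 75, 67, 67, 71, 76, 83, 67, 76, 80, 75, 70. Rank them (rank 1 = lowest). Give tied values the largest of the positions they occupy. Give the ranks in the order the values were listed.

Sorted (ascending): 67, 67, 67, 70, 71, 75, 75, 75, 76, 76, 80, 83
The 3 values of 67 occupy positions 1–3 → each gets rank 3.
The 3 values of 75 occupy positions 6–8 → each gets rank 8.
The 2 values of 76 occupy positions 9–10 → each gets rank 10.

8, 8, 3, 3, 5, 10, 12, 3, 10, 11, 8, 4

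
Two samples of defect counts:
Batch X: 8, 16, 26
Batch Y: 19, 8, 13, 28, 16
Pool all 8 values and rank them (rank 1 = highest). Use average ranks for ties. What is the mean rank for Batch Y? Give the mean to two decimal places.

Sorted (descending): 28, 26, 19, 16, 16, 13, 8, 8
The 2 values of 16 occupy positions 4–5 → average rank (4+5)/2 = 4.5.
The 2 values of 8 occupy positions 7–8 → average rank (7+8)/2 = 7.5.
Batch Y values → pooled ranks: 19→3, 8→7.5, 13→6, 28→1, 16→4.5
Mean rank = (3 + 7.5 + 6 + 1 + 4.5) / 5 = 4.40

4.40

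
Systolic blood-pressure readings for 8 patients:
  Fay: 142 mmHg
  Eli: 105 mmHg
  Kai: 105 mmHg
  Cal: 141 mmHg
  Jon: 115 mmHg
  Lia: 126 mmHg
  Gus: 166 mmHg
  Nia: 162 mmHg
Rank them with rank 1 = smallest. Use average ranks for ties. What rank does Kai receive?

1.5

Sorted (ascending): 105, 105, 115, 126, 141, 142, 162, 166
The 2 values of 105 occupy positions 1–2 → average rank (1+2)/2 = 1.5.
Kai has value 105 mmHg → rank 1.5.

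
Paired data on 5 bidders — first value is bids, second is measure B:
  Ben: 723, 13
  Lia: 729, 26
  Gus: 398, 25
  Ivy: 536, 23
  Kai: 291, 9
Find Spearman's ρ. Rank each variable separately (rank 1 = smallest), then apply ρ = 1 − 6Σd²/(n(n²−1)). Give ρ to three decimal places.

Ranks of variable 1: 4, 5, 2, 3, 1
Ranks of variable 2: 2, 5, 4, 3, 1
d = r₁ − r₂: 2, 0, -2, 0, 0
d²: 4, 0, 4, 0, 0; Σd² = 8
ρ = 1 − 6·8/(5·24) = 1 − 48/120 = 0.600

0.600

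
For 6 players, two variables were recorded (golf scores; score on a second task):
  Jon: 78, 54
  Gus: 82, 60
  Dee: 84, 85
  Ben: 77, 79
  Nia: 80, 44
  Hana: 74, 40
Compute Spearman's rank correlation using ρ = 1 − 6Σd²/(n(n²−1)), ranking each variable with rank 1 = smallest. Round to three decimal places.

Ranks of variable 1: 3, 5, 6, 2, 4, 1
Ranks of variable 2: 3, 4, 6, 5, 2, 1
d = r₁ − r₂: 0, 1, 0, -3, 2, 0
d²: 0, 1, 0, 9, 4, 0; Σd² = 14
ρ = 1 − 6·14/(6·35) = 1 − 84/210 = 0.600

0.600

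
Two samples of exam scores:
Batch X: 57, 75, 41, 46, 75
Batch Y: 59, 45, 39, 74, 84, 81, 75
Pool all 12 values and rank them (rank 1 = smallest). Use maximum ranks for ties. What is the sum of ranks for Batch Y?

50

Sorted (ascending): 39, 41, 45, 46, 57, 59, 74, 75, 75, 75, 81, 84
The 3 values of 75 occupy positions 8–10 → each gets rank 10.
Batch Y values → pooled ranks: 59→6, 45→3, 39→1, 74→7, 84→12, 81→11, 75→10
Rank sum = 6 + 3 + 1 + 7 + 12 + 11 + 10 = 50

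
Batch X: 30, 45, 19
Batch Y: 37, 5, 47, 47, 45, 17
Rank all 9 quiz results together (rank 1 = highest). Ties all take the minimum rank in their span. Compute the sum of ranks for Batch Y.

27

Sorted (descending): 47, 47, 45, 45, 37, 30, 19, 17, 5
The 2 values of 47 occupy positions 1–2 → each gets rank 1.
The 2 values of 45 occupy positions 3–4 → each gets rank 3.
Batch Y values → pooled ranks: 37→5, 5→9, 47→1, 47→1, 45→3, 17→8
Rank sum = 5 + 9 + 1 + 1 + 3 + 8 = 27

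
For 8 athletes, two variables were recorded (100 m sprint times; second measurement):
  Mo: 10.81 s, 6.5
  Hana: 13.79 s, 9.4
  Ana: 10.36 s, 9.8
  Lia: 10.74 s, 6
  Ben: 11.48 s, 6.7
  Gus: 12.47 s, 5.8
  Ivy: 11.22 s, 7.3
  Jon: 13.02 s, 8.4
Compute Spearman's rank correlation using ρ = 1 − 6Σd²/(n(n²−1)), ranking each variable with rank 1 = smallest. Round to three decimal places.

0.071

Ranks of variable 1: 3, 8, 1, 2, 5, 6, 4, 7
Ranks of variable 2: 3, 7, 8, 2, 4, 1, 5, 6
d = r₁ − r₂: 0, 1, -7, 0, 1, 5, -1, 1
d²: 0, 1, 49, 0, 1, 25, 1, 1; Σd² = 78
ρ = 1 − 6·78/(8·63) = 1 − 468/504 = 0.071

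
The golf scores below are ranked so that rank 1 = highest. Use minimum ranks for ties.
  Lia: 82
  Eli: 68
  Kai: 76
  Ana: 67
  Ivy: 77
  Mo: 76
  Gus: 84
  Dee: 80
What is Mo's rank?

Sorted (descending): 84, 82, 80, 77, 76, 76, 68, 67
The 2 values of 76 occupy positions 5–6 → each gets rank 5.
Mo has value 76 → rank 5.

5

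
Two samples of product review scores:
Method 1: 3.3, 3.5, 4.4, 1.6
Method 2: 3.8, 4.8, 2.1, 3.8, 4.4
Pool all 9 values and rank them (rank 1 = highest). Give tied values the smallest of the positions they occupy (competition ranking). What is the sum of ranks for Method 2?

Sorted (descending): 4.8, 4.4, 4.4, 3.8, 3.8, 3.5, 3.3, 2.1, 1.6
The 2 values of 4.4 occupy positions 2–3 → each gets rank 2.
The 2 values of 3.8 occupy positions 4–5 → each gets rank 4.
Method 2 values → pooled ranks: 3.8→4, 4.8→1, 2.1→8, 3.8→4, 4.4→2
Rank sum = 4 + 1 + 8 + 4 + 2 = 19

19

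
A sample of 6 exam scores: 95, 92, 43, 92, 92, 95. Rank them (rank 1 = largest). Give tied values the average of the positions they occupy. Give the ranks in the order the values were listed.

Sorted (descending): 95, 95, 92, 92, 92, 43
The 2 values of 95 occupy positions 1–2 → average rank (1+2)/2 = 1.5.
The 3 values of 92 occupy positions 3–5 → average rank 4.

1.5, 4, 6, 4, 4, 1.5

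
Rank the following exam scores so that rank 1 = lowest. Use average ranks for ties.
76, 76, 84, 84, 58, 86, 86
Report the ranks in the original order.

Sorted (ascending): 58, 76, 76, 84, 84, 86, 86
The 2 values of 76 occupy positions 2–3 → average rank (2+3)/2 = 2.5.
The 2 values of 84 occupy positions 4–5 → average rank (4+5)/2 = 4.5.
The 2 values of 86 occupy positions 6–7 → average rank (6+7)/2 = 6.5.

2.5, 2.5, 4.5, 4.5, 1, 6.5, 6.5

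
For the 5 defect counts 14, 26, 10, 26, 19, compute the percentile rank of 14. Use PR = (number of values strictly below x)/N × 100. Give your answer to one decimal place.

20.0

N = 5.
Strictly below 14: 1. Equal to 14: 1.
PR = 1/5 × 100 = 20.0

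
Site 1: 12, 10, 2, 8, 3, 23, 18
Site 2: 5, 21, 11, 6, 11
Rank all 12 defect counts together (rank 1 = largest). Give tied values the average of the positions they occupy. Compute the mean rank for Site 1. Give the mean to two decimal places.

6.57

Sorted (descending): 23, 21, 18, 12, 11, 11, 10, 8, 6, 5, 3, 2
The 2 values of 11 occupy positions 5–6 → average rank (5+6)/2 = 5.5.
Site 1 values → pooled ranks: 12→4, 10→7, 2→12, 8→8, 3→11, 23→1, 18→3
Mean rank = (4 + 7 + 12 + 8 + 11 + 1 + 3) / 7 = 6.57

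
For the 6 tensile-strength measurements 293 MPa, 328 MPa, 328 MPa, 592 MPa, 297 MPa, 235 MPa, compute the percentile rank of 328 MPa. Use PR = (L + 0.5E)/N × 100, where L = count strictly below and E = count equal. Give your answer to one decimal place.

66.7

N = 6.
Strictly below 328: 3. Equal to 328: 2.
PR = (3 + 0.5·2)/6 × 100 = 66.7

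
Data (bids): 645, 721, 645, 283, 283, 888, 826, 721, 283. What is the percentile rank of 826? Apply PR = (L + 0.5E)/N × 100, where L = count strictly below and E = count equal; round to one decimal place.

N = 9.
Strictly below 826: 7. Equal to 826: 1.
PR = (7 + 0.5·1)/9 × 100 = 83.3

83.3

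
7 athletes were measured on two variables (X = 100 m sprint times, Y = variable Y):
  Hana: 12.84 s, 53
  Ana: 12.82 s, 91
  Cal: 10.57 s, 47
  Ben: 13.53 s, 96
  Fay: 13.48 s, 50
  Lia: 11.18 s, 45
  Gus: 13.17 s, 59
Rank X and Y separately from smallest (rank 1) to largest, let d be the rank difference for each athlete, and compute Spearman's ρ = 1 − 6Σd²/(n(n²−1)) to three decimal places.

0.643

Ranks of variable 1: 4, 3, 1, 7, 6, 2, 5
Ranks of variable 2: 4, 6, 2, 7, 3, 1, 5
d = r₁ − r₂: 0, -3, -1, 0, 3, 1, 0
d²: 0, 9, 1, 0, 9, 1, 0; Σd² = 20
ρ = 1 − 6·20/(7·48) = 1 − 120/336 = 0.643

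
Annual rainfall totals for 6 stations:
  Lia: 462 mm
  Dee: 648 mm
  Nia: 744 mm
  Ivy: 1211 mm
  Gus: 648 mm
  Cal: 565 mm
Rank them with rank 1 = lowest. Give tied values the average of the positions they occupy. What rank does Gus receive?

Sorted (ascending): 462, 565, 648, 648, 744, 1211
The 2 values of 648 occupy positions 3–4 → average rank (3+4)/2 = 3.5.
Gus has value 648 mm → rank 3.5.

3.5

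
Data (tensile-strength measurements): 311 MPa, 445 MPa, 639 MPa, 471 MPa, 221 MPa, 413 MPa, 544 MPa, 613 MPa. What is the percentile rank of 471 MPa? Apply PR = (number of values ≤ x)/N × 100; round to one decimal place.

N = 8.
Strictly below 471: 4. Equal to 471: 1.
PR = 5/8 × 100 = 62.5

62.5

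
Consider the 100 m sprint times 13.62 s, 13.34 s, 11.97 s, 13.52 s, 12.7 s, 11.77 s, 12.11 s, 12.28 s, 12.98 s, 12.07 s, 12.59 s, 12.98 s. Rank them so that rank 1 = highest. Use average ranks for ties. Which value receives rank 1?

Sorted (descending): 13.62, 13.52, 13.34, 12.98, 12.98, 12.7, 12.59, 12.28, 12.11, 12.07, 11.97, 11.77
The 2 values of 12.98 occupy positions 4–5 → average rank (4+5)/2 = 4.5.
Rank 1 → value 13.62.

13.62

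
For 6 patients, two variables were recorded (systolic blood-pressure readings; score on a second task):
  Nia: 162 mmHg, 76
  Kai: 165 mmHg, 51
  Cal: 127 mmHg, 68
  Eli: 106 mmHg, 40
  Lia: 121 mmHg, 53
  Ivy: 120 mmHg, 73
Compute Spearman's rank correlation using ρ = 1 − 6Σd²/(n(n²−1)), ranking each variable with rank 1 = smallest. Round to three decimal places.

0.257

Ranks of variable 1: 5, 6, 4, 1, 3, 2
Ranks of variable 2: 6, 2, 4, 1, 3, 5
d = r₁ − r₂: -1, 4, 0, 0, 0, -3
d²: 1, 16, 0, 0, 0, 9; Σd² = 26
ρ = 1 − 6·26/(6·35) = 1 − 156/210 = 0.257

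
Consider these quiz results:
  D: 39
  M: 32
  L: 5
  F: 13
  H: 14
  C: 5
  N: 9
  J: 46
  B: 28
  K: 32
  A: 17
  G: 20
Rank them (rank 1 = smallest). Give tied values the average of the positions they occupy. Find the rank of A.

Sorted (ascending): 5, 5, 9, 13, 14, 17, 20, 28, 32, 32, 39, 46
The 2 values of 5 occupy positions 1–2 → average rank (1+2)/2 = 1.5.
The 2 values of 32 occupy positions 9–10 → average rank (9+10)/2 = 9.5.
A has value 17 → rank 6.

6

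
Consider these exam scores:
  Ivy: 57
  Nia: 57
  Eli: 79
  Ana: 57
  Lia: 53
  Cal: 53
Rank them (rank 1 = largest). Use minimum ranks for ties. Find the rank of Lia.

Sorted (descending): 79, 57, 57, 57, 53, 53
The 3 values of 57 occupy positions 2–4 → each gets rank 2.
The 2 values of 53 occupy positions 5–6 → each gets rank 5.
Lia has value 53 → rank 5.

5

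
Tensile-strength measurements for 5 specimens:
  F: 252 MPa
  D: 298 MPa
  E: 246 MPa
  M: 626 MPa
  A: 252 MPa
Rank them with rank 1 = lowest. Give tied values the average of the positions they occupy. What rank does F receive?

Sorted (ascending): 246, 252, 252, 298, 626
The 2 values of 252 occupy positions 2–3 → average rank (2+3)/2 = 2.5.
F has value 252 MPa → rank 2.5.

2.5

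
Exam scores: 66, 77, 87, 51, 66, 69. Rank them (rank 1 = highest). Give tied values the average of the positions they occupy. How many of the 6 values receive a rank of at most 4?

3

Sorted (descending): 87, 77, 69, 66, 66, 51
The 2 values of 66 occupy positions 4–5 → average rank (4+5)/2 = 4.5.
Ranks ≤ 4: {1, 2, 3} → 3 values.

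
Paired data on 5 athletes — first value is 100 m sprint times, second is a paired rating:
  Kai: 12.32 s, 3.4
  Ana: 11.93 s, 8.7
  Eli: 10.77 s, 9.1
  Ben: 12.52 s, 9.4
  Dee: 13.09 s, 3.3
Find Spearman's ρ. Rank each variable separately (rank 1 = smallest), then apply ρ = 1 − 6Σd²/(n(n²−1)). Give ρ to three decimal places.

Ranks of variable 1: 3, 2, 1, 4, 5
Ranks of variable 2: 2, 3, 4, 5, 1
d = r₁ − r₂: 1, -1, -3, -1, 4
d²: 1, 1, 9, 1, 16; Σd² = 28
ρ = 1 − 6·28/(5·24) = 1 − 168/120 = -0.400

-0.400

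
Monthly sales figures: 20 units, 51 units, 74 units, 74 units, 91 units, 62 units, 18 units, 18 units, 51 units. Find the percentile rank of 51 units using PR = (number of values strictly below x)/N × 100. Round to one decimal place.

N = 9.
Strictly below 51: 3. Equal to 51: 2.
PR = 3/9 × 100 = 33.3

33.3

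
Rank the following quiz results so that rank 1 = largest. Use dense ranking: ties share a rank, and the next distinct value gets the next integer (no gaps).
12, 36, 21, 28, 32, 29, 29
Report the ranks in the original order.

6, 1, 5, 4, 2, 3, 3

Sorted (descending): 36, 32, 29, 29, 28, 21, 12
The 2 values of 29 share dense rank 3.
Remaining distinct values take the next consecutive integers.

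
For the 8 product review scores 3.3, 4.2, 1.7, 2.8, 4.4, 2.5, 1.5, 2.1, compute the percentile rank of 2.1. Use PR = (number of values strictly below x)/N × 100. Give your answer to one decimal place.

N = 8.
Strictly below 2.1: 2. Equal to 2.1: 1.
PR = 2/8 × 100 = 25.0

25.0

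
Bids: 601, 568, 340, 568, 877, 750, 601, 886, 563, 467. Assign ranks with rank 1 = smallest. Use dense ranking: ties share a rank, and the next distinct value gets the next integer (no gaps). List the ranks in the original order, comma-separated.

5, 4, 1, 4, 7, 6, 5, 8, 3, 2

Sorted (ascending): 340, 467, 563, 568, 568, 601, 601, 750, 877, 886
The 2 values of 568 share dense rank 4.
The 2 values of 601 share dense rank 5.
Remaining distinct values take the next consecutive integers.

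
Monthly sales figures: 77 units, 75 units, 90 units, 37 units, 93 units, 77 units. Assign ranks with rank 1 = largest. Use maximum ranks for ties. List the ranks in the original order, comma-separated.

4, 5, 2, 6, 1, 4

Sorted (descending): 93, 90, 77, 77, 75, 37
The 2 values of 77 occupy positions 3–4 → each gets rank 4.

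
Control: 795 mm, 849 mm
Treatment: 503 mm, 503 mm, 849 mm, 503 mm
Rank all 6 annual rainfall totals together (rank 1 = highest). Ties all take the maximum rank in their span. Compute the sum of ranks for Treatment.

20

Sorted (descending): 849, 849, 795, 503, 503, 503
The 2 values of 849 occupy positions 1–2 → each gets rank 2.
The 3 values of 503 occupy positions 4–6 → each gets rank 6.
Treatment values → pooled ranks: 503→6, 503→6, 849→2, 503→6
Rank sum = 6 + 6 + 2 + 6 = 20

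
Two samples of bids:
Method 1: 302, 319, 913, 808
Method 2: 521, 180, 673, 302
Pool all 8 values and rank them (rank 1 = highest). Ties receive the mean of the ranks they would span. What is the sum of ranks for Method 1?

Sorted (descending): 913, 808, 673, 521, 319, 302, 302, 180
The 2 values of 302 occupy positions 6–7 → average rank (6+7)/2 = 6.5.
Method 1 values → pooled ranks: 302→6.5, 319→5, 913→1, 808→2
Rank sum = 6.5 + 5 + 1 + 2 = 14.5

14.5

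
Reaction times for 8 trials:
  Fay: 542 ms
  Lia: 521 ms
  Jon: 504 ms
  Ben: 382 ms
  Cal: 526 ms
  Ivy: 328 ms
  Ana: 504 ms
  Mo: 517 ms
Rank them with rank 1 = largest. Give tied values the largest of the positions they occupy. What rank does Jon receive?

6

Sorted (descending): 542, 526, 521, 517, 504, 504, 382, 328
The 2 values of 504 occupy positions 5–6 → each gets rank 6.
Jon has value 504 ms → rank 6.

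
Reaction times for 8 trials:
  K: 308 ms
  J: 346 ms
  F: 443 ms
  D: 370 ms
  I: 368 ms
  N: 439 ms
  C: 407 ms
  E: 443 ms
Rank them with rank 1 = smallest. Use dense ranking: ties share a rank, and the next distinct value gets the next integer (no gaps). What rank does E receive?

Sorted (ascending): 308, 346, 368, 370, 407, 439, 443, 443
The 2 values of 443 share dense rank 7.
Remaining distinct values take the next consecutive integers.
E has value 443 ms → rank 7.

7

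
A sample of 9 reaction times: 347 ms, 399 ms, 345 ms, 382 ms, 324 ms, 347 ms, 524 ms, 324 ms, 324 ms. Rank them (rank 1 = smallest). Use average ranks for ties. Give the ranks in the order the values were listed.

5.5, 8, 4, 7, 2, 5.5, 9, 2, 2

Sorted (ascending): 324, 324, 324, 345, 347, 347, 382, 399, 524
The 3 values of 324 occupy positions 1–3 → average rank 2.
The 2 values of 347 occupy positions 5–6 → average rank (5+6)/2 = 5.5.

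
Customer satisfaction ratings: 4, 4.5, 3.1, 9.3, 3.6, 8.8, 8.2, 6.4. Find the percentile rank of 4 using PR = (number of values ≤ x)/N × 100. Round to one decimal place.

N = 8.
Strictly below 4: 2. Equal to 4: 1.
PR = 3/8 × 100 = 37.5

37.5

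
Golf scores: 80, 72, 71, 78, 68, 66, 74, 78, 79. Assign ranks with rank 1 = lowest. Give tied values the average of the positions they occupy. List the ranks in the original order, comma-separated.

9, 4, 3, 6.5, 2, 1, 5, 6.5, 8

Sorted (ascending): 66, 68, 71, 72, 74, 78, 78, 79, 80
The 2 values of 78 occupy positions 6–7 → average rank (6+7)/2 = 6.5.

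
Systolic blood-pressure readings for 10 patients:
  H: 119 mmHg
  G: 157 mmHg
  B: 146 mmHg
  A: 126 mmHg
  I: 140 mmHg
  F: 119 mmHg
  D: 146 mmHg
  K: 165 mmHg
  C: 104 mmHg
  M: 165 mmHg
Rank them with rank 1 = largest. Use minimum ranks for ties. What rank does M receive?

Sorted (descending): 165, 165, 157, 146, 146, 140, 126, 119, 119, 104
The 2 values of 165 occupy positions 1–2 → each gets rank 1.
The 2 values of 146 occupy positions 4–5 → each gets rank 4.
The 2 values of 119 occupy positions 8–9 → each gets rank 8.
M has value 165 mmHg → rank 1.

1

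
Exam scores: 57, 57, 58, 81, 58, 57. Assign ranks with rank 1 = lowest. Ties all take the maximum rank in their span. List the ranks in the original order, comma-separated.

Sorted (ascending): 57, 57, 57, 58, 58, 81
The 3 values of 57 occupy positions 1–3 → each gets rank 3.
The 2 values of 58 occupy positions 4–5 → each gets rank 5.

3, 3, 5, 6, 5, 3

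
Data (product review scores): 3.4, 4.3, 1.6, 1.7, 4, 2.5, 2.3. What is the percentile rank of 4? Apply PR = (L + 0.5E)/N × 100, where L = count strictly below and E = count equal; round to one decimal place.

N = 7.
Strictly below 4: 5. Equal to 4: 1.
PR = (5 + 0.5·1)/7 × 100 = 78.6

78.6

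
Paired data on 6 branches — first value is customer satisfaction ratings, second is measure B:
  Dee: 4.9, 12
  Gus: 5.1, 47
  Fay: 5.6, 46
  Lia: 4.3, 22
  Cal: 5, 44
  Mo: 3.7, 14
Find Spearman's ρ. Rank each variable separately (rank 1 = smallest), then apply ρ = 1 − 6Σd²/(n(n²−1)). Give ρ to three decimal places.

Ranks of variable 1: 3, 5, 6, 2, 4, 1
Ranks of variable 2: 1, 6, 5, 3, 4, 2
d = r₁ − r₂: 2, -1, 1, -1, 0, -1
d²: 4, 1, 1, 1, 0, 1; Σd² = 8
ρ = 1 − 6·8/(6·35) = 1 − 48/210 = 0.771

0.771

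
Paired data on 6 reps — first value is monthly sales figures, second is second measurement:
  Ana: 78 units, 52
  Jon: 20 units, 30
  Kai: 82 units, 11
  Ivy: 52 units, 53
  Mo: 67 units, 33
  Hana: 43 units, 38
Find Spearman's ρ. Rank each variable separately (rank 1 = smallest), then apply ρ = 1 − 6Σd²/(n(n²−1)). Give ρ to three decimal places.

-0.143

Ranks of variable 1: 5, 1, 6, 3, 4, 2
Ranks of variable 2: 5, 2, 1, 6, 3, 4
d = r₁ − r₂: 0, -1, 5, -3, 1, -2
d²: 0, 1, 25, 9, 1, 4; Σd² = 40
ρ = 1 − 6·40/(6·35) = 1 − 240/210 = -0.143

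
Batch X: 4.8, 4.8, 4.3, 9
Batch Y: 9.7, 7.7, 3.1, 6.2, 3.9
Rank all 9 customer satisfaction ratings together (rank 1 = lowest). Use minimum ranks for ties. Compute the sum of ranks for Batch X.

19

Sorted (ascending): 3.1, 3.9, 4.3, 4.8, 4.8, 6.2, 7.7, 9, 9.7
The 2 values of 4.8 occupy positions 4–5 → each gets rank 4.
Batch X values → pooled ranks: 4.8→4, 4.8→4, 4.3→3, 9→8
Rank sum = 4 + 4 + 3 + 8 = 19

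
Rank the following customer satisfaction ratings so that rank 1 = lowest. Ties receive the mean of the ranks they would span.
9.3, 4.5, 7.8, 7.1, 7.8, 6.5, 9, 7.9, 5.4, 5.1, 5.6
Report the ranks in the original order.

11, 1, 7.5, 6, 7.5, 5, 10, 9, 3, 2, 4

Sorted (ascending): 4.5, 5.1, 5.4, 5.6, 6.5, 7.1, 7.8, 7.8, 7.9, 9, 9.3
The 2 values of 7.8 occupy positions 7–8 → average rank (7+8)/2 = 7.5.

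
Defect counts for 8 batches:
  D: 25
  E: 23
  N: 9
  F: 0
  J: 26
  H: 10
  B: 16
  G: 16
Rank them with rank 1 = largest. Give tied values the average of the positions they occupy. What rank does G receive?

4.5

Sorted (descending): 26, 25, 23, 16, 16, 10, 9, 0
The 2 values of 16 occupy positions 4–5 → average rank (4+5)/2 = 4.5.
G has value 16 → rank 4.5.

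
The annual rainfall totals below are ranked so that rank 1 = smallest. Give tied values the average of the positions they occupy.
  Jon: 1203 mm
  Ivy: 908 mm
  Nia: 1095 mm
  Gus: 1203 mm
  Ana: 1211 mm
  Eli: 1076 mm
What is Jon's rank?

4.5

Sorted (ascending): 908, 1076, 1095, 1203, 1203, 1211
The 2 values of 1203 occupy positions 4–5 → average rank (4+5)/2 = 4.5.
Jon has value 1203 mm → rank 4.5.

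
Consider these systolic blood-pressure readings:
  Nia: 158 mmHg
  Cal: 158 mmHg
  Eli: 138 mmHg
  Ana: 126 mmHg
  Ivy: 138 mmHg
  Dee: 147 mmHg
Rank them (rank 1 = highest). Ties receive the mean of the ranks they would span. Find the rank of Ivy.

Sorted (descending): 158, 158, 147, 138, 138, 126
The 2 values of 158 occupy positions 1–2 → average rank (1+2)/2 = 1.5.
The 2 values of 138 occupy positions 4–5 → average rank (4+5)/2 = 4.5.
Ivy has value 138 mmHg → rank 4.5.

4.5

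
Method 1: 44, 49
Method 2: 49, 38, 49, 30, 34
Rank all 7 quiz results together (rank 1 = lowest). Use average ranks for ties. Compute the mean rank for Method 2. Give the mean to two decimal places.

3.60

Sorted (ascending): 30, 34, 38, 44, 49, 49, 49
The 3 values of 49 occupy positions 5–7 → average rank 6.
Method 2 values → pooled ranks: 49→6, 38→3, 49→6, 30→1, 34→2
Mean rank = (6 + 3 + 6 + 1 + 2) / 5 = 3.60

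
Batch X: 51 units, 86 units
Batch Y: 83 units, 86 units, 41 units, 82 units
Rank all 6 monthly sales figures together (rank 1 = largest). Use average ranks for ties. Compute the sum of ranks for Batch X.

6.5

Sorted (descending): 86, 86, 83, 82, 51, 41
The 2 values of 86 occupy positions 1–2 → average rank (1+2)/2 = 1.5.
Batch X values → pooled ranks: 51→5, 86→1.5
Rank sum = 5 + 1.5 = 6.5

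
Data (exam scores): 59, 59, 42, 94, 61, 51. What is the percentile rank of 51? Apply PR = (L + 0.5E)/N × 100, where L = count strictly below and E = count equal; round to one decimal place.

N = 6.
Strictly below 51: 1. Equal to 51: 1.
PR = (1 + 0.5·1)/6 × 100 = 25.0

25.0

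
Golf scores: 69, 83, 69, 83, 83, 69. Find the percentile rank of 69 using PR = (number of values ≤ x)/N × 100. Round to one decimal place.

N = 6.
Strictly below 69: 0. Equal to 69: 3.
PR = 3/6 × 100 = 50.0

50.0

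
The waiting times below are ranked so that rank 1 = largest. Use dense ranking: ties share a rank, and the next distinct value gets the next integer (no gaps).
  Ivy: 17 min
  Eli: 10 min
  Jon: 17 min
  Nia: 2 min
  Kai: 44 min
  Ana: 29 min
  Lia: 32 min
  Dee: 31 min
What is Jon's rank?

5

Sorted (descending): 44, 32, 31, 29, 17, 17, 10, 2
The 2 values of 17 share dense rank 5.
Remaining distinct values take the next consecutive integers.
Jon has value 17 min → rank 5.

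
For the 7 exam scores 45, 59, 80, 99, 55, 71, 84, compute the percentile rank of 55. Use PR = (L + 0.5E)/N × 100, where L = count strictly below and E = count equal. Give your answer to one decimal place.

N = 7.
Strictly below 55: 1. Equal to 55: 1.
PR = (1 + 0.5·1)/7 × 100 = 21.4

21.4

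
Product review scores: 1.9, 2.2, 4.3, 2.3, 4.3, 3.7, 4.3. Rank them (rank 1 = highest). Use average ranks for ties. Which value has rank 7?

Sorted (descending): 4.3, 4.3, 4.3, 3.7, 2.3, 2.2, 1.9
The 3 values of 4.3 occupy positions 1–3 → average rank 2.
Rank 7 → value 1.9.

1.9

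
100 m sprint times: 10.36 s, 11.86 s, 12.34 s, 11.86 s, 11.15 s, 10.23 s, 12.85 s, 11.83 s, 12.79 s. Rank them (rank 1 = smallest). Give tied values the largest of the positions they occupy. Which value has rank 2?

10.36

Sorted (ascending): 10.23, 10.36, 11.15, 11.83, 11.86, 11.86, 12.34, 12.79, 12.85
The 2 values of 11.86 occupy positions 5–6 → each gets rank 6.
Rank 2 → value 10.36.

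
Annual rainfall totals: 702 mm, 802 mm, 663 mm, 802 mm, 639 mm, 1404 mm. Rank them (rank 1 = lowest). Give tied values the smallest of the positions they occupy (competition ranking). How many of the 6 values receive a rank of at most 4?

Sorted (ascending): 639, 663, 702, 802, 802, 1404
The 2 values of 802 occupy positions 4–5 → each gets rank 4.
Ranks ≤ 4: {1, 2, 3, 4, 4} → 5 values.

5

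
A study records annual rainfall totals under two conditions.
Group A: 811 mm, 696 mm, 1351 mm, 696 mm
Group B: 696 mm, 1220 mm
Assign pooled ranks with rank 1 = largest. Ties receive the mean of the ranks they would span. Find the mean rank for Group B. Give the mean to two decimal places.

3.50

Sorted (descending): 1351, 1220, 811, 696, 696, 696
The 3 values of 696 occupy positions 4–6 → average rank 5.
Group B values → pooled ranks: 696→5, 1220→2
Mean rank = (5 + 2) / 2 = 3.50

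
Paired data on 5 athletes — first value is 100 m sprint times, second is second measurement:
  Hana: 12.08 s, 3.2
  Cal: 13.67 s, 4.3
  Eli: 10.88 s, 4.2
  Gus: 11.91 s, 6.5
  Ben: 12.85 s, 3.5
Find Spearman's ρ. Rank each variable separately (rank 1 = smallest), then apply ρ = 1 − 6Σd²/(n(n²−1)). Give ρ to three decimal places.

-0.100

Ranks of variable 1: 3, 5, 1, 2, 4
Ranks of variable 2: 1, 4, 3, 5, 2
d = r₁ − r₂: 2, 1, -2, -3, 2
d²: 4, 1, 4, 9, 4; Σd² = 22
ρ = 1 − 6·22/(5·24) = 1 − 132/120 = -0.100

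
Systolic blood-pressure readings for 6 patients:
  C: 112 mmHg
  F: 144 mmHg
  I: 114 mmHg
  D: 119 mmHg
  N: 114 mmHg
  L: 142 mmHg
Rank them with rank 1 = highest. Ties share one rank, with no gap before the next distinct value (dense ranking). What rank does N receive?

Sorted (descending): 144, 142, 119, 114, 114, 112
The 2 values of 114 share dense rank 4.
Remaining distinct values take the next consecutive integers.
N has value 114 mmHg → rank 4.

4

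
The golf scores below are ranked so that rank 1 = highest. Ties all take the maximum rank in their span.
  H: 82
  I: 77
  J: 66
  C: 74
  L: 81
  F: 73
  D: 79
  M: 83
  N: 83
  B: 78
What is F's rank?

Sorted (descending): 83, 83, 82, 81, 79, 78, 77, 74, 73, 66
The 2 values of 83 occupy positions 1–2 → each gets rank 2.
F has value 73 → rank 9.

9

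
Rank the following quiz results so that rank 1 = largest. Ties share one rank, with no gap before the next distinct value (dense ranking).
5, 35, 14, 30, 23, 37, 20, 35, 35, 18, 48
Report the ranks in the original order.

Sorted (descending): 48, 37, 35, 35, 35, 30, 23, 20, 18, 14, 5
The 3 values of 35 share dense rank 3.
Remaining distinct values take the next consecutive integers.

9, 3, 8, 4, 5, 2, 6, 3, 3, 7, 1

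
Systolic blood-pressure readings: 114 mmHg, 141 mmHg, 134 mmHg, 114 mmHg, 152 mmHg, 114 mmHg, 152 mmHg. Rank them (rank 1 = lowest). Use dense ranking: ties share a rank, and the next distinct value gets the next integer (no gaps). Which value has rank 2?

Sorted (ascending): 114, 114, 114, 134, 141, 152, 152
The 3 values of 114 share dense rank 1.
The 2 values of 152 share dense rank 4.
Remaining distinct values take the next consecutive integers.
Rank 2 → value 134.

134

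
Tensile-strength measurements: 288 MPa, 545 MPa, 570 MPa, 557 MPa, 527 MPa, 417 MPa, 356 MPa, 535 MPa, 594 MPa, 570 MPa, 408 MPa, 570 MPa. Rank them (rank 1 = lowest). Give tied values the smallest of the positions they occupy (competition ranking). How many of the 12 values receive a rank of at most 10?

Sorted (ascending): 288, 356, 408, 417, 527, 535, 545, 557, 570, 570, 570, 594
The 3 values of 570 occupy positions 9–11 → each gets rank 9.
Ranks ≤ 10: {1, 2, 3, 4, 5, 6, 7, 8, 9, 9, 9} → 11 values.

11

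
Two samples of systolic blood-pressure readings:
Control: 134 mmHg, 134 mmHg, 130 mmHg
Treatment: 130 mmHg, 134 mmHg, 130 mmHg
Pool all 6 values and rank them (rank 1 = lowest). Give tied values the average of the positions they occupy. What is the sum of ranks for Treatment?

9

Sorted (ascending): 130, 130, 130, 134, 134, 134
The 3 values of 130 occupy positions 1–3 → average rank 2.
The 3 values of 134 occupy positions 4–6 → average rank 5.
Treatment values → pooled ranks: 130→2, 134→5, 130→2
Rank sum = 2 + 5 + 2 = 9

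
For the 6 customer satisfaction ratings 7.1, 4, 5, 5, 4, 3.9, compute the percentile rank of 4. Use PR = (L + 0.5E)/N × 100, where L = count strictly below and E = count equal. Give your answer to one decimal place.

33.3

N = 6.
Strictly below 4: 1. Equal to 4: 2.
PR = (1 + 0.5·2)/6 × 100 = 33.3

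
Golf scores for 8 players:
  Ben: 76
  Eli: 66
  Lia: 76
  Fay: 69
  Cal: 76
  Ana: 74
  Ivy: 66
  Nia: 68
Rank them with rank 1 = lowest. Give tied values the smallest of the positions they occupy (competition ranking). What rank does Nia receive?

3

Sorted (ascending): 66, 66, 68, 69, 74, 76, 76, 76
The 2 values of 66 occupy positions 1–2 → each gets rank 1.
The 3 values of 76 occupy positions 6–8 → each gets rank 6.
Nia has value 68 → rank 3.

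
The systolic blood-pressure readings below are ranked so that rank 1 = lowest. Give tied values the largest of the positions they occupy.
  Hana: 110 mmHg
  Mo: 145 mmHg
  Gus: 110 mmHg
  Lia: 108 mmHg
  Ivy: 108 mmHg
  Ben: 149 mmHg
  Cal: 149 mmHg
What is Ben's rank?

Sorted (ascending): 108, 108, 110, 110, 145, 149, 149
The 2 values of 108 occupy positions 1–2 → each gets rank 2.
The 2 values of 110 occupy positions 3–4 → each gets rank 4.
The 2 values of 149 occupy positions 6–7 → each gets rank 7.
Ben has value 149 mmHg → rank 7.

7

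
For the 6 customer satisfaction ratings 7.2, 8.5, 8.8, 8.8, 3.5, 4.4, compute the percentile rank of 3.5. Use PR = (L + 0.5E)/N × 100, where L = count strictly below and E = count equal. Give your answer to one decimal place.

N = 6.
Strictly below 3.5: 0. Equal to 3.5: 1.
PR = (0 + 0.5·1)/6 × 100 = 8.3

8.3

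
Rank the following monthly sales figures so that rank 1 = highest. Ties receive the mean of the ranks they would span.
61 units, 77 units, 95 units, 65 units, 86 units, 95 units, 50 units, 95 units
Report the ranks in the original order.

7, 5, 2, 6, 4, 2, 8, 2

Sorted (descending): 95, 95, 95, 86, 77, 65, 61, 50
The 3 values of 95 occupy positions 1–3 → average rank 2.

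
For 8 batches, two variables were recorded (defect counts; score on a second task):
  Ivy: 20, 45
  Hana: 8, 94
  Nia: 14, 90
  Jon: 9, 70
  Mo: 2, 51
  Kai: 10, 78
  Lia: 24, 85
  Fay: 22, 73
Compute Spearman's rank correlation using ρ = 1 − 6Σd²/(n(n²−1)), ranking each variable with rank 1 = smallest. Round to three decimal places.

Ranks of variable 1: 6, 2, 5, 3, 1, 4, 8, 7
Ranks of variable 2: 1, 8, 7, 3, 2, 5, 6, 4
d = r₁ − r₂: 5, -6, -2, 0, -1, -1, 2, 3
d²: 25, 36, 4, 0, 1, 1, 4, 9; Σd² = 80
ρ = 1 − 6·80/(8·63) = 1 − 480/504 = 0.048

0.048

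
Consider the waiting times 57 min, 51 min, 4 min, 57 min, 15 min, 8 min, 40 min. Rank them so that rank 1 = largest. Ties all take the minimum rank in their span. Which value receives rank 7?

4

Sorted (descending): 57, 57, 51, 40, 15, 8, 4
The 2 values of 57 occupy positions 1–2 → each gets rank 1.
Rank 7 → value 4.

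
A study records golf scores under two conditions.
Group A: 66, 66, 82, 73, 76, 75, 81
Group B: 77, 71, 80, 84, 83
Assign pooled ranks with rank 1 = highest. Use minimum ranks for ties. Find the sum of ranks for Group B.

Sorted (descending): 84, 83, 82, 81, 80, 77, 76, 75, 73, 71, 66, 66
The 2 values of 66 occupy positions 11–12 → each gets rank 11.
Group B values → pooled ranks: 77→6, 71→10, 80→5, 84→1, 83→2
Rank sum = 6 + 10 + 5 + 1 + 2 = 24

24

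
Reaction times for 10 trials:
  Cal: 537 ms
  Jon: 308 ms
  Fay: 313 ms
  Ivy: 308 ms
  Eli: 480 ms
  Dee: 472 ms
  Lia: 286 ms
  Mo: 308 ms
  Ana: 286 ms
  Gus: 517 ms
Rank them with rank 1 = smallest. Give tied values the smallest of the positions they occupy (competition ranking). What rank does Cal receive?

10

Sorted (ascending): 286, 286, 308, 308, 308, 313, 472, 480, 517, 537
The 2 values of 286 occupy positions 1–2 → each gets rank 1.
The 3 values of 308 occupy positions 3–5 → each gets rank 3.
Cal has value 537 ms → rank 10.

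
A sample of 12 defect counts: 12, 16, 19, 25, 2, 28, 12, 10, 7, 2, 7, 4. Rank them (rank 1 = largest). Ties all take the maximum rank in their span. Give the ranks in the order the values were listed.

6, 4, 3, 2, 12, 1, 6, 7, 9, 12, 9, 10

Sorted (descending): 28, 25, 19, 16, 12, 12, 10, 7, 7, 4, 2, 2
The 2 values of 12 occupy positions 5–6 → each gets rank 6.
The 2 values of 7 occupy positions 8–9 → each gets rank 9.
The 2 values of 2 occupy positions 11–12 → each gets rank 12.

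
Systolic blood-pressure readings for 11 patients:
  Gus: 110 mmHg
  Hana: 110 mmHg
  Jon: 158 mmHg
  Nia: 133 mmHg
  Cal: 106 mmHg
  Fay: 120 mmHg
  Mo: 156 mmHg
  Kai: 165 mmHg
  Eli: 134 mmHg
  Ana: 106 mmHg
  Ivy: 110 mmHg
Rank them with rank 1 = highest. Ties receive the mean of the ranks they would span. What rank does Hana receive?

8

Sorted (descending): 165, 158, 156, 134, 133, 120, 110, 110, 110, 106, 106
The 3 values of 110 occupy positions 7–9 → average rank 8.
The 2 values of 106 occupy positions 10–11 → average rank (10+11)/2 = 10.5.
Hana has value 110 mmHg → rank 8.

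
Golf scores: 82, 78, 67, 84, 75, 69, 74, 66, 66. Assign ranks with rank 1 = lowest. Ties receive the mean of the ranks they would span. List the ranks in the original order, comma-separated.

Sorted (ascending): 66, 66, 67, 69, 74, 75, 78, 82, 84
The 2 values of 66 occupy positions 1–2 → average rank (1+2)/2 = 1.5.

8, 7, 3, 9, 6, 4, 5, 1.5, 1.5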